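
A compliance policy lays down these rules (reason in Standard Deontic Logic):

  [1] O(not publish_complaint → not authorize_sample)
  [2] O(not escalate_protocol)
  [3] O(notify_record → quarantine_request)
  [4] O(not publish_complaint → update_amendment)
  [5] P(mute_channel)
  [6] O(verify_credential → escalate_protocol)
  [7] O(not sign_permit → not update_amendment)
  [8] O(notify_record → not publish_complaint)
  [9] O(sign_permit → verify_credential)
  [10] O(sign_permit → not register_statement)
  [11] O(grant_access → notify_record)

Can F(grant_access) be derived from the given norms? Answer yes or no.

Yes

Premise 2 gives O(not escalate_protocol).
Premise 6 is O(verify_credential → escalate_protocol); contrapositively O(not escalate_protocol → not verify_credential). Since O(not escalate_protocol) holds, K gives O(not verify_credential).
The contrapositive of premise 9 (O(sign_permit → verify_credential)) is O(not verify_credential → not sign_permit), and O(not verify_credential) is already established, so O(not sign_permit).
From O(not sign_permit) and premise 7, O(not sign_permit → not update_amendment), we obtain O(not update_amendment).
Premise 4, O(not publish_complaint → update_amendment), contraposes to O(not update_amendment → publish_complaint); with O(not update_amendment) we get O(publish_complaint).
Premise 8 is O(notify_record → not publish_complaint); contrapositively O(publish_complaint → not notify_record). Since O(publish_complaint) holds, K gives O(not notify_record).
Premise 11 is O(grant_access → notify_record); contrapositively O(not notify_record → not grant_access). Since O(not notify_record) holds, K gives O(not grant_access).
Premises 1, 3, 5, 10 do not contribute to this derivation.
So O(not grant_access) holds, i.e. F(grant_access). The claim follows.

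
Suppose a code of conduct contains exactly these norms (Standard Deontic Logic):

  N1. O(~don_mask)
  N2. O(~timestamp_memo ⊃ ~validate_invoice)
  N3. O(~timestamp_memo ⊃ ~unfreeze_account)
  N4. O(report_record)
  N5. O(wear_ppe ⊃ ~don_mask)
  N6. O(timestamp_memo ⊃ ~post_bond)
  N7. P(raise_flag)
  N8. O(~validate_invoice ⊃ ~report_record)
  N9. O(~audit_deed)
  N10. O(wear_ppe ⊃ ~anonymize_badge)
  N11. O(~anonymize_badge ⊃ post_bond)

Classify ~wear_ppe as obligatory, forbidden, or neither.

Premise 4 states O(report_record) outright.
Premise 8, O(~validate_invoice ⊃ ~report_record), contraposes to O(report_record ⊃ validate_invoice); with O(report_record) we get O(validate_invoice).
Premise 2, O(~timestamp_memo ⊃ ~validate_invoice), contraposes to O(validate_invoice ⊃ timestamp_memo); with O(validate_invoice) we get O(timestamp_memo).
Applying K to premise 6 (O(timestamp_memo ⊃ ~post_bond)) and O(timestamp_memo) yields O(~post_bond).
Premise 11 is O(~anonymize_badge ⊃ post_bond); contrapositively O(~post_bond ⊃ anonymize_badge). Since O(~post_bond) holds, K gives O(anonymize_badge).
Premise 10 is O(wear_ppe ⊃ ~anonymize_badge); contrapositively O(anonymize_badge ⊃ ~wear_ppe). Since O(anonymize_badge) holds, K gives O(~wear_ppe).
Premises 1, 3, 5, 7, 9 do not contribute to this derivation.
Hence ~wear_ppe is obligatory.

Obligatory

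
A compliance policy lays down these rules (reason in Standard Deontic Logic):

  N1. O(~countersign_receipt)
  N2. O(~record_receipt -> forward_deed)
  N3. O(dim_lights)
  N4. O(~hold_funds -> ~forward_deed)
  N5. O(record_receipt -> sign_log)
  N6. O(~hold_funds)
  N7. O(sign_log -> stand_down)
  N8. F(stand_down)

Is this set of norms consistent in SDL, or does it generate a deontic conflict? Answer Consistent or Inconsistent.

Inconsistent

Premise 6 gives O(~hold_funds).
With premise 4, O(~hold_funds -> ~forward_deed), the K-axiom yields O(~forward_deed).
The contrapositive of premise 2 (O(~record_receipt -> forward_deed)) is O(~forward_deed -> record_receipt), and O(~forward_deed) is already established, so O(record_receipt).
Applying K to premise 5 (O(record_receipt -> sign_log)) and O(record_receipt) yields O(sign_log).
With premise 7, O(sign_log -> stand_down), the K-axiom yields O(stand_down).
However, F(stand_down) at premise 8 amounts to O(~stand_down).
We now have both O(stand_down) and O(~stand_down) — stand_down is simultaneously obligatory and forbidden, violating the D-axiom.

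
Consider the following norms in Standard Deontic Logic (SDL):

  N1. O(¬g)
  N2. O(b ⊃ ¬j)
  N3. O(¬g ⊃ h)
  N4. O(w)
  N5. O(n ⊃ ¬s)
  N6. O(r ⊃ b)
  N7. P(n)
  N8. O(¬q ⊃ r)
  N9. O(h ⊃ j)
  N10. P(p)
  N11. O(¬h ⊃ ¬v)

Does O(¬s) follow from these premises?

Premise 5 is O(n ⊃ ¬s), but O(n) is not derivable from the premises (the permission P(n) asserts only ¬O(¬n), not O(n)), so it does not yield O(¬s).
No other premise forces O(¬s). An ideal world satisfying every premise can still have ¬s false, so O(¬s) is not derivable.

No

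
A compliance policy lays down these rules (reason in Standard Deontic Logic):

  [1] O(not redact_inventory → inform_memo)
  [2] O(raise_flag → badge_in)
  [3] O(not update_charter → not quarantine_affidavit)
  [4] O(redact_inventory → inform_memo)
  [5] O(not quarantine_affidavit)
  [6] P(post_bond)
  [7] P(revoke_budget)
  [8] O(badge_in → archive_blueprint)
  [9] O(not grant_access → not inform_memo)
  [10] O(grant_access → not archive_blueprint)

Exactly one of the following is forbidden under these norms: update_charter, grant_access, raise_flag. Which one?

raise_flag

Premises 1 and 4 are O(not redact_inventory → inform_memo) and O(redact_inventory → inform_memo); every ideal world satisfies not redact_inventory or redact_inventory, so in either case inform_memo holds — hence O(inform_memo).
The contrapositive of premise 9 (O(not grant_access → not inform_memo)) is O(inform_memo → grant_access), and O(inform_memo) is already established, so O(grant_access).
Applying K to premise 10 (O(grant_access → not archive_blueprint)) and O(grant_access) yields O(not archive_blueprint).
Premise 8, O(badge_in → archive_blueprint), contraposes to O(not archive_blueprint → not badge_in); with O(not archive_blueprint) we get O(not badge_in).
Premise 2, O(raise_flag → badge_in), contraposes to O(not badge_in → not raise_flag); with O(not badge_in) we get O(not raise_flag).
So O(not raise_flag) holds, i.e. raise_flag is forbidden. None of the other listed options is forbidden under the premises.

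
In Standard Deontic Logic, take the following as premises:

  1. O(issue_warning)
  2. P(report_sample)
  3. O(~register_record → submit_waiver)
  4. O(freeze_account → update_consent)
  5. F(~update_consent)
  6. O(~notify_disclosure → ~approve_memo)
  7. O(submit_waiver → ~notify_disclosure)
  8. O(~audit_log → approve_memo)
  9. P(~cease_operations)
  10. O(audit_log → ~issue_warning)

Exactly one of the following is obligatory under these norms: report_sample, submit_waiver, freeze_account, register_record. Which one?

register_record

Premise 1 gives O(issue_warning).
Premise 10 is O(audit_log → ~issue_warning); contrapositively O(issue_warning → ~audit_log). Since O(issue_warning) holds, K gives O(~audit_log).
Applying K to premise 8 (O(~audit_log → approve_memo)) and O(~audit_log) yields O(approve_memo).
The contrapositive of premise 6 (O(~notify_disclosure → ~approve_memo)) is O(approve_memo → notify_disclosure), and O(approve_memo) is already established, so O(notify_disclosure).
Premise 7, O(submit_waiver → ~notify_disclosure), contraposes to O(notify_disclosure → ~submit_waiver); with O(notify_disclosure) we get O(~submit_waiver).
Premise 3 is O(~register_record → submit_waiver); contrapositively O(~submit_waiver → register_record). Since O(~submit_waiver) holds, K gives O(register_record).
So O(register_record) holds — register_record is obligatory. None of the other listed options is made obligatory by any chain of premises.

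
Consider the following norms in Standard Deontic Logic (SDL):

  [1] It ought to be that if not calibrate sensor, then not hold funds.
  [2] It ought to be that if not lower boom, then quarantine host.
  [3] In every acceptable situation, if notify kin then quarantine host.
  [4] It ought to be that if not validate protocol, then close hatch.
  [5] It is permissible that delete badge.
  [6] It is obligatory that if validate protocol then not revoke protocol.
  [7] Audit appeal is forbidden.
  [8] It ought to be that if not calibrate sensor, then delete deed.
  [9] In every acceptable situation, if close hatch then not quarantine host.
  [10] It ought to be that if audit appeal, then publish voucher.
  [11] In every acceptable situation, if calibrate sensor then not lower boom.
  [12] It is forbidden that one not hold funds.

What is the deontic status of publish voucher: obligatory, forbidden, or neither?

Premise 10 is O(audit_appeal → publish_voucher), but O(audit_appeal) is not derivable from the premises, so it does not yield O(publish_voucher).
No premise or chain of K-axiom applications forces O(publish_voucher), and none forces O(¬publish_voucher). So publish_voucher is neither obligatory nor forbidden under these norms.

Neither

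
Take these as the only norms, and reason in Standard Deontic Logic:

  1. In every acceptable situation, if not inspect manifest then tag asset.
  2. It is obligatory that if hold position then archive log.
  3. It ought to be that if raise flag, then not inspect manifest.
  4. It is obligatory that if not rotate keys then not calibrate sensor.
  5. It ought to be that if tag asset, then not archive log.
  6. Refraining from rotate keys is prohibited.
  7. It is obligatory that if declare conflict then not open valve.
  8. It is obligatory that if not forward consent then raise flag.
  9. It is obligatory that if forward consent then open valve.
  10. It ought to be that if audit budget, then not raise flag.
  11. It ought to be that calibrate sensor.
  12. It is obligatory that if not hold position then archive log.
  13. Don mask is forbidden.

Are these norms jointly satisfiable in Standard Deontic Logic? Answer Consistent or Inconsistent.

Premise 4 is O(¬rotate_keys → ¬calibrate_sensor), but O(¬rotate_keys) is not derivable from the premises, so it does not yield O(¬calibrate_sensor).
So O(¬calibrate_sensor) is not derivable, and the apparent clash with O(calibrate_sensor) does not arise.
A world satisfying every obligation exists (e.g. archive_log=true, audit_budget=false, calibrate_sensor=true, declare_conflict=false, don_mask=false, forward_consent=true, hold_position=false, inspect_manifest=true, open_valve=true, raise_flag=false, rotate_keys=true, tag_asset=false); no atom is both obligatory and forbidden, so the set is consistent.

Consistent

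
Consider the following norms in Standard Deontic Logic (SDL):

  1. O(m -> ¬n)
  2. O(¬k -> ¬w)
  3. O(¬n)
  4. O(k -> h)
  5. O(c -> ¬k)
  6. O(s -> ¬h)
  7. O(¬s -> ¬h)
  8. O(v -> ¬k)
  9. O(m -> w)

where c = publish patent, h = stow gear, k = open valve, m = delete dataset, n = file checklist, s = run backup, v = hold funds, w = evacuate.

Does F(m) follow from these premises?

Yes

By case analysis on s: premise 6 gives O(s -> ¬h) and premise 7 gives O(¬s -> ¬h), so O(¬h) either way.
Premise 4 is O(k -> h); contrapositively O(¬h -> ¬k). Since O(¬h) holds, K gives O(¬k).
From O(¬k) and premise 2, O(¬k -> ¬w), we obtain O(¬w).
Premise 9, O(m -> w), contraposes to O(¬w -> ¬m); with O(¬w) we get O(¬m).
Premises 1, 3, 5, 8 do not contribute to this derivation.
So O(¬m) holds, i.e. F(m). The claim follows.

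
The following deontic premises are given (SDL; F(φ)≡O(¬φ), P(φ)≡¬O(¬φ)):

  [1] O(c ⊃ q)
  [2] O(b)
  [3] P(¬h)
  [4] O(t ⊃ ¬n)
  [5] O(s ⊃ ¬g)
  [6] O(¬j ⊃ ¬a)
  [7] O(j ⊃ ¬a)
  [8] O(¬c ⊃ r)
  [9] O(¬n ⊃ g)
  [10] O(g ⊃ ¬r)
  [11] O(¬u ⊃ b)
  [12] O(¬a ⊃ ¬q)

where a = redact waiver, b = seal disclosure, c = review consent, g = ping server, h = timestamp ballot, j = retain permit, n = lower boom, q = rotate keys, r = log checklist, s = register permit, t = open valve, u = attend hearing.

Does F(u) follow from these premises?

No

Premise 11 is O(¬u ⊃ b); even if O(b) held, inferring O(¬u) would be affirming the consequent — invalid.
No other premise forces O(¬u). An ideal world satisfying every premise can still have u true, so F(u) is not derivable.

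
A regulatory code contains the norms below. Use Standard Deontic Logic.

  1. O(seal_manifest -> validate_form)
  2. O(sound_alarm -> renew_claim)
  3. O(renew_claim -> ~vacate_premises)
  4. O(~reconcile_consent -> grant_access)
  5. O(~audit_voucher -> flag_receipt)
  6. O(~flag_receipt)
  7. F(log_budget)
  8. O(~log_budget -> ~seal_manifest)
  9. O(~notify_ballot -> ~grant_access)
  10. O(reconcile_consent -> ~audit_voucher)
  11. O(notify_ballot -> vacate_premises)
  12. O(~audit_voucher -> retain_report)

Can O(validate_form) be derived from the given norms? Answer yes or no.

No

Premise 1 is O(seal_manifest -> validate_form), but O(seal_manifest) is not derivable from the premises, so it does not yield O(validate_form).
No other premise forces O(validate_form). An ideal world satisfying every premise can still have validate_form false, so O(validate_form) is not derivable.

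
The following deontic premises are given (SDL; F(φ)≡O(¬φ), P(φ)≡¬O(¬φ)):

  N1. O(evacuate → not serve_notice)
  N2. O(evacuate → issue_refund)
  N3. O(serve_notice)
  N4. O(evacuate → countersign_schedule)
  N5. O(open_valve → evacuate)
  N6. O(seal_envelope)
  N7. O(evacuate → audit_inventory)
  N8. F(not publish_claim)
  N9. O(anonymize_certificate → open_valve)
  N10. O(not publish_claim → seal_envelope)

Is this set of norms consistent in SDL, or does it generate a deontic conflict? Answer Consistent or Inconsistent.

Premise 10 is O(not publish_claim → seal_envelope); even if O(seal_envelope) held, inferring O(not publish_claim) would be affirming the consequent — invalid.
So O(not publish_claim) is not derivable, and the apparent clash with O(publish_claim) does not arise.
A world satisfying every obligation exists (e.g. anonymize_certificate=false, audit_inventory=false, countersign_schedule=false, evacuate=false, issue_refund=false, open_valve=false, publish_claim=true, seal_envelope=true, serve_notice=true); no atom is both obligatory and forbidden, so the set is consistent.

Consistent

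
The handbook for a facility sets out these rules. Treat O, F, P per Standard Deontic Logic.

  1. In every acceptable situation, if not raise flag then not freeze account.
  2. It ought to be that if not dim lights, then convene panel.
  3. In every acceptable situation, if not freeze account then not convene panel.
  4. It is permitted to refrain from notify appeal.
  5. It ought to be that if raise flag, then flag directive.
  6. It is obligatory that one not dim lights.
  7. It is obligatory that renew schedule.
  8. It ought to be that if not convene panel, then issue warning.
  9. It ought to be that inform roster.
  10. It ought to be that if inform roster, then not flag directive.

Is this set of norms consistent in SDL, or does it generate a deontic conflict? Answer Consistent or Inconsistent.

Inconsistent

From premise 6 we have O(¬dim_lights).
With premise 2, O(¬dim_lights → convene_panel), the K-axiom yields O(convene_panel).
The contrapositive of premise 3 (O(¬freeze_account → ¬convene_panel)) is O(convene_panel → freeze_account), and O(convene_panel) is already established, so O(freeze_account).
The contrapositive of premise 1 (O(¬raise_flag → ¬freeze_account)) is O(freeze_account → raise_flag), and O(freeze_account) is already established, so O(raise_flag).
From O(raise_flag) and premise 5, O(raise_flag → flag_directive), we obtain O(flag_directive).
The contrapositive of premise 10 (O(inform_roster → ¬flag_directive)) is O(flag_directive → ¬inform_roster), and O(flag_directive) is already established, so O(¬inform_roster).
However, premise 9 gives O(inform_roster).
We now have both O(¬inform_roster) and O(inform_roster) — inform_roster is simultaneously obligatory and forbidden, violating the D-axiom.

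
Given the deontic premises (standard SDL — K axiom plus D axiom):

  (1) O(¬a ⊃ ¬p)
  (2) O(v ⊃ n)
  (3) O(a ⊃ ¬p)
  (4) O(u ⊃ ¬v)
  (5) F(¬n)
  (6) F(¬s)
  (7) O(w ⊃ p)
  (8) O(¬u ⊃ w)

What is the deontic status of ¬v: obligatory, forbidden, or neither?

Premises 1 and 3 cover both cases: O(¬a ⊃ ¬p) and O(a ⊃ ¬p). Since ¬a ∨ a is a tautology, O(¬p) follows.
The contrapositive of premise 7 (O(w ⊃ p)) is O(¬p ⊃ ¬w), and O(¬p) is already established, so O(¬w).
The contrapositive of premise 8 (O(¬u ⊃ w)) is O(¬w ⊃ u), and O(¬w) is already established, so O(u).
Premise 4 is O(u ⊃ ¬v); since O(u), deontic closure gives O(¬v).
Premises 2, 5, 6 do not contribute to this derivation.
Hence ¬v is obligatory.

Obligatory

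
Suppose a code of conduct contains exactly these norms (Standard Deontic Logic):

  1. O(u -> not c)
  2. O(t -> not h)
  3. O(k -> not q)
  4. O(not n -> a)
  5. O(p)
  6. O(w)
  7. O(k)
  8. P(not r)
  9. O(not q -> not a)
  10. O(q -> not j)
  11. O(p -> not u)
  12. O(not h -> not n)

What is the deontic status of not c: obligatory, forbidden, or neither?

Neither

Premise 1 is O(u -> not c), but O(u) is not derivable from the premises, so it does not yield O(not c).
No premise or chain of K-axiom applications forces O(not c), and none forces O(c). So not c is neither obligatory nor forbidden under these norms.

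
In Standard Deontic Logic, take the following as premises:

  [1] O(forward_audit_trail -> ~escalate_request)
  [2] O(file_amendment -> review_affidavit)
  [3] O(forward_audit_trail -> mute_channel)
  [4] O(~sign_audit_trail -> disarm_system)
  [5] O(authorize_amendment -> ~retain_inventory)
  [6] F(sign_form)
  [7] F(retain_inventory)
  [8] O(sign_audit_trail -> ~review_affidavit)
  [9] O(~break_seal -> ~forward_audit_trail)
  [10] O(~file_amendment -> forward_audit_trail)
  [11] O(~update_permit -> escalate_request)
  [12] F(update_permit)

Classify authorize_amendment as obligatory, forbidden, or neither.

Neither

Premise 5 is O(authorize_amendment -> ~retain_inventory); even if O(~retain_inventory) held, inferring O(authorize_amendment) would be affirming the consequent — invalid.
No premise or chain of K-axiom applications forces O(authorize_amendment), and none forces O(~authorize_amendment). So authorize_amendment is neither obligatory nor forbidden under these norms.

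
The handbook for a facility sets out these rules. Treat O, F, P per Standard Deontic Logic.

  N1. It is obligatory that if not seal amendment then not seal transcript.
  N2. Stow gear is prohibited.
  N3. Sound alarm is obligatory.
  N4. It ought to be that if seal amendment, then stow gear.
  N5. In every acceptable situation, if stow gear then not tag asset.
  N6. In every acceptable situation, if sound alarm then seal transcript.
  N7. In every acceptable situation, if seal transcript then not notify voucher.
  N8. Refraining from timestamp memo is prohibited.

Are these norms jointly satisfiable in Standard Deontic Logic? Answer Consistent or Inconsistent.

Inconsistent

Premise 2, F(stow_gear), is equivalent to O(¬stow_gear).
Premise 4, O(seal_amendment → stow_gear), contraposes to O(¬stow_gear → ¬seal_amendment); with O(¬stow_gear) we get O(¬seal_amendment).
Premise 1 is O(¬seal_amendment → ¬seal_transcript); since O(¬seal_amendment), deontic closure gives O(¬seal_transcript).
The contrapositive of premise 6 (O(sound_alarm → seal_transcript)) is O(¬seal_transcript → ¬sound_alarm), and O(¬seal_transcript) is already established, so O(¬sound_alarm).
Yet premise 3 states O(sound_alarm).
We now have both O(¬sound_alarm) and O(sound_alarm) — sound_alarm is simultaneously obligatory and forbidden, violating the D-axiom.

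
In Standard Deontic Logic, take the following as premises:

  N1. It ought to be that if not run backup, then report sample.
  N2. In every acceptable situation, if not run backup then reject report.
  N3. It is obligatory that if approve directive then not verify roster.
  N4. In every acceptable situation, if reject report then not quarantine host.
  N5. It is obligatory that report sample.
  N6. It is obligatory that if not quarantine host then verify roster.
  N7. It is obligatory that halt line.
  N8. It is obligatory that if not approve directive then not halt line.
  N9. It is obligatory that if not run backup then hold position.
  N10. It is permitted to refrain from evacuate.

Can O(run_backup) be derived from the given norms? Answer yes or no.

Premise 7 gives O(halt_line).
The contrapositive of premise 8 (O(¬approve_directive → ¬halt_line)) is O(halt_line → approve_directive), and O(halt_line) is already established, so O(approve_directive).
Applying K to premise 3 (O(approve_directive → ¬verify_roster)) and O(approve_directive) yields O(¬verify_roster).
Premise 6 is O(¬quarantine_host → verify_roster); contrapositively O(¬verify_roster → quarantine_host). Since O(¬verify_roster) holds, K gives O(quarantine_host).
Premise 4 is O(reject_report → ¬quarantine_host); contrapositively O(quarantine_host → ¬reject_report). Since O(quarantine_host) holds, K gives O(¬reject_report).
Premise 2 is O(¬run_backup → reject_report); contrapositively O(¬reject_report → run_backup). Since O(¬reject_report) holds, K gives O(run_backup).
Premises 1, 5, 9, 10 do not contribute to this derivation.
So O(run_backup) follows.

Yes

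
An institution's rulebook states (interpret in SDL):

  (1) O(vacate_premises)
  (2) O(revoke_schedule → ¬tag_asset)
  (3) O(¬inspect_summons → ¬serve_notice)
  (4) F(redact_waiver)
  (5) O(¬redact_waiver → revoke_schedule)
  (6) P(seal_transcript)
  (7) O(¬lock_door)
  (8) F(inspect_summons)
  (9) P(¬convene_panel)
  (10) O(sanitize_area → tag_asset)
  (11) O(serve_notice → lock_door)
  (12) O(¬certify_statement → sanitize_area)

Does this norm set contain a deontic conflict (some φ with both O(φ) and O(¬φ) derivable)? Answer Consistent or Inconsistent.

Consistent

Premise 11 is O(serve_notice → lock_door), but O(serve_notice) is not derivable from the premises, so it does not yield O(lock_door).
So O(lock_door) is not derivable, and the apparent clash with O(¬lock_door) does not arise.
A world satisfying every obligation exists (e.g. certify_statement=true, convene_panel=false, inspect_summons=false, lock_door=false, redact_waiver=false, revoke_schedule=true, sanitize_area=false, seal_transcript=false, serve_notice=false, tag_asset=false, vacate_premises=true); no atom is both obligatory and forbidden, so the set is consistent.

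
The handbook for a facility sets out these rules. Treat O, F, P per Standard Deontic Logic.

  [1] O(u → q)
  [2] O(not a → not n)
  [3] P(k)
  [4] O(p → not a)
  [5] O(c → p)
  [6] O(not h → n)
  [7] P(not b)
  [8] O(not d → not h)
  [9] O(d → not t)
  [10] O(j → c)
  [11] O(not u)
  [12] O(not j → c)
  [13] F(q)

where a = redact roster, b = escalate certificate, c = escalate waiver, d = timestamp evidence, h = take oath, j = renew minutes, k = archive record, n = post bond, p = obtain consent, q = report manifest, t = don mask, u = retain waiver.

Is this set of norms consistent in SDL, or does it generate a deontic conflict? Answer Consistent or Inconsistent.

Consistent

Premise 1 is O(u → q), but O(u) is not derivable from the premises, so it does not yield O(q).
So O(q) is not derivable, and the apparent clash with O(not q) does not arise.
A world satisfying every obligation exists (e.g. a=false, b=false, c=true, d=true, h=true, j=false, k=false, n=false, p=true, q=false, t=false, u=false); no atom is both obligatory and forbidden, so the set is consistent.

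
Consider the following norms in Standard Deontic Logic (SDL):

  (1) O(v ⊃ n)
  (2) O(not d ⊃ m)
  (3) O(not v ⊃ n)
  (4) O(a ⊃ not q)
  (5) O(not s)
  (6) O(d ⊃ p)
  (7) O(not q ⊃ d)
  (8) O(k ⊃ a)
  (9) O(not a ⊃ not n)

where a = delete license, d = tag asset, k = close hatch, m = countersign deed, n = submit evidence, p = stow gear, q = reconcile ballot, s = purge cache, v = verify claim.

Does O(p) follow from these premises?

Yes

Premises 1 and 3 cover both cases: O(v ⊃ n) and O(not v ⊃ n). Since v ∨ not v is a tautology, O(n) follows.
Premise 9, O(not a ⊃ not n), contraposes to O(n ⊃ a); with O(n) we get O(a).
With premise 4, O(a ⊃ not q), the K-axiom yields O(not q).
Premise 7 is O(not q ⊃ d); since O(not q), deontic closure gives O(d).
Applying K to premise 6 (O(d ⊃ p)) and O(d) yields O(p).
Premises 2, 5, 8 do not contribute to this derivation.
So O(p) follows.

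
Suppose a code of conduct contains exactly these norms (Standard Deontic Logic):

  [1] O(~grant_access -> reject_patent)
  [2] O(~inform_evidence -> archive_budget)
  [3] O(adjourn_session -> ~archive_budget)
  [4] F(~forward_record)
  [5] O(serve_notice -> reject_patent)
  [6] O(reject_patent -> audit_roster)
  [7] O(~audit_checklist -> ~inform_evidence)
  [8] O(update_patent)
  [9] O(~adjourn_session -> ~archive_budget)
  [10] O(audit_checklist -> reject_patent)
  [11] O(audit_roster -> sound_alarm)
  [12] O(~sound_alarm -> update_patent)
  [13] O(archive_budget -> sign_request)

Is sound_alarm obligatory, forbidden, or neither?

Premises 3 and 9 cover both cases: O(adjourn_session -> ~archive_budget) and O(~adjourn_session -> ~archive_budget). Since adjourn_session ∨ ~adjourn_session is a tautology, O(~archive_budget) follows.
Premise 2, O(~inform_evidence -> archive_budget), contraposes to O(~archive_budget -> inform_evidence); with O(~archive_budget) we get O(inform_evidence).
Premise 7, O(~audit_checklist -> ~inform_evidence), contraposes to O(inform_evidence -> audit_checklist); with O(inform_evidence) we get O(audit_checklist).
Applying K to premise 10 (O(audit_checklist -> reject_patent)) and O(audit_checklist) yields O(reject_patent).
Premise 6 is O(reject_patent -> audit_roster); since O(reject_patent), deontic closure gives O(audit_roster).
Premise 11 is O(audit_roster -> sound_alarm); since O(audit_roster), deontic closure gives O(sound_alarm).
Premises 1, 4, 5, 8, 12, 13 do not contribute to this derivation.
Hence sound_alarm is obligatory.

Obligatory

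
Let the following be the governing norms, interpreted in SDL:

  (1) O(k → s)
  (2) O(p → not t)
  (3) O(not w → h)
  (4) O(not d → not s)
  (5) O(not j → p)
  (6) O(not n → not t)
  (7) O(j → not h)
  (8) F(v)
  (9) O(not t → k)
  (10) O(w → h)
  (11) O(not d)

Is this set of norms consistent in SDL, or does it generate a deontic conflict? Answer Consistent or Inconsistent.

Inconsistent

Premises 10 and 3 are O(w → h) and O(not w → h); every ideal world satisfies w or not w, so in either case h holds — hence O(h).
The contrapositive of premise 7 (O(j → not h)) is O(h → not j), and O(h) is already established, so O(not j).
From O(not j) and premise 5, O(not j → p), we obtain O(p).
With premise 2, O(p → not t), the K-axiom yields O(not t).
Premise 9 is O(not t → k); since O(not t), deontic closure gives O(k).
With premise 1, O(k → s), the K-axiom yields O(s).
The contrapositive of premise 4 (O(not d → not s)) is O(s → d), and O(s) is already established, so O(d).
Yet premise 11 states O(not d).
We now have both O(d) and O(not d) — d is simultaneously obligatory and forbidden, violating the D-axiom.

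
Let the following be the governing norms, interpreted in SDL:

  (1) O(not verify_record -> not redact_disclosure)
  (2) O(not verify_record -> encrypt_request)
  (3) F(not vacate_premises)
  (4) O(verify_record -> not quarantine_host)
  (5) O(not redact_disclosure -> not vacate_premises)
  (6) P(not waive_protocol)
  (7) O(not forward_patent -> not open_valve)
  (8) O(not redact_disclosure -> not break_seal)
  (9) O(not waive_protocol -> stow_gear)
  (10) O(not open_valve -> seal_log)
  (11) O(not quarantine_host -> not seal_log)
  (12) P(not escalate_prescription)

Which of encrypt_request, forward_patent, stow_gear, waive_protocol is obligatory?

forward_patent

Premise 3 is F(not vacate_premises), i.e. O(vacate_premises).
The contrapositive of premise 5 (O(not redact_disclosure -> not vacate_premises)) is O(vacate_premises -> redact_disclosure), and O(vacate_premises) is already established, so O(redact_disclosure).
The contrapositive of premise 1 (O(not verify_record -> not redact_disclosure)) is O(redact_disclosure -> verify_record), and O(redact_disclosure) is already established, so O(verify_record).
Premise 4 is O(verify_record -> not quarantine_host); since O(verify_record), deontic closure gives O(not quarantine_host).
Premise 11 is O(not quarantine_host -> not seal_log); since O(not quarantine_host), deontic closure gives O(not seal_log).
Premise 10 is O(not open_valve -> seal_log); contrapositively O(not seal_log -> open_valve). Since O(not seal_log) holds, K gives O(open_valve).
Premise 7, O(not forward_patent -> not open_valve), contraposes to O(open_valve -> forward_patent); with O(open_valve) we get O(forward_patent).
So O(forward_patent) holds — forward_patent is obligatory. None of the other listed options is made obligatory by any chain of premises.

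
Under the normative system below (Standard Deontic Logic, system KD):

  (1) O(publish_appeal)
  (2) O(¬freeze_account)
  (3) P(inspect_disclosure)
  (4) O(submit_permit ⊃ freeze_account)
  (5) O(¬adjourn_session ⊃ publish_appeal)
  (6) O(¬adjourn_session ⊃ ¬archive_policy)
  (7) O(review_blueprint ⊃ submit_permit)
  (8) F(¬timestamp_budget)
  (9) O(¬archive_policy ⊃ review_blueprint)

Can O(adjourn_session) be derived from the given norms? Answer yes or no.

From premise 2 we have O(¬freeze_account).
Premise 4, O(submit_permit ⊃ freeze_account), contraposes to O(¬freeze_account ⊃ ¬submit_permit); with O(¬freeze_account) we get O(¬submit_permit).
Premise 7 is O(review_blueprint ⊃ submit_permit); contrapositively O(¬submit_permit ⊃ ¬review_blueprint). Since O(¬submit_permit) holds, K gives O(¬review_blueprint).
The contrapositive of premise 9 (O(¬archive_policy ⊃ review_blueprint)) is O(¬review_blueprint ⊃ archive_policy), and O(¬review_blueprint) is already established, so O(archive_policy).
Premise 6, O(¬adjourn_session ⊃ ¬archive_policy), contraposes to O(archive_policy ⊃ adjourn_session); with O(archive_policy) we get O(adjourn_session).
Premises 1, 3, 5, 8 do not contribute to this derivation.
So O(adjourn_session) follows.

Yes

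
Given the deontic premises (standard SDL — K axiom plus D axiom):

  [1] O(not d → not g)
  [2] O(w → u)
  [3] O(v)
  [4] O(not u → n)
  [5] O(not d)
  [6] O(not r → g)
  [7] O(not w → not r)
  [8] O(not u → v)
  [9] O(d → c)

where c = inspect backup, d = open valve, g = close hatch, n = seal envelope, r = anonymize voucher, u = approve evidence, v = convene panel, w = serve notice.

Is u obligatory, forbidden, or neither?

Obligatory

Premise 5 gives O(not d).
From O(not d) and premise 1, O(not d → not g), we obtain O(not g).
Premise 6, O(not r → g), contraposes to O(not g → r); with O(not g) we get O(r).
The contrapositive of premise 7 (O(not w → not r)) is O(r → w), and O(r) is already established, so O(w).
With premise 2, O(w → u), the K-axiom yields O(u).
Premises 3, 4, 8, 9 do not contribute to this derivation.
Hence u is obligatory.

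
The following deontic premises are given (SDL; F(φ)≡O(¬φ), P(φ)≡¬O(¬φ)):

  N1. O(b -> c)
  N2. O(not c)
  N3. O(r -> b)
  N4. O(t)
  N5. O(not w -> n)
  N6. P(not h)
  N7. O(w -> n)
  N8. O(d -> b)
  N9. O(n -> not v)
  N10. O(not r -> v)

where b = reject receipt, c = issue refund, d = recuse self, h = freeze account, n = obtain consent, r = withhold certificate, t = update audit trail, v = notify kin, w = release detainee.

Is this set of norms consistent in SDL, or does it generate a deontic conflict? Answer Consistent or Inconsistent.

Inconsistent

Premises 5 and 7 are O(not w -> n) and O(w -> n); every ideal world satisfies not w or w, so in either case n holds — hence O(n).
Premise 9 is O(n -> not v); since O(n), deontic closure gives O(not v).
Premise 10, O(not r -> v), contraposes to O(not v -> r); with O(not v) we get O(r).
Applying K to premise 3 (O(r -> b)) and O(r) yields O(b).
From O(b) and premise 1, O(b -> c), we obtain O(c).
Yet premise 2 states O(not c).
We now have both O(c) and O(not c) — c is simultaneously obligatory and forbidden, violating the D-axiom.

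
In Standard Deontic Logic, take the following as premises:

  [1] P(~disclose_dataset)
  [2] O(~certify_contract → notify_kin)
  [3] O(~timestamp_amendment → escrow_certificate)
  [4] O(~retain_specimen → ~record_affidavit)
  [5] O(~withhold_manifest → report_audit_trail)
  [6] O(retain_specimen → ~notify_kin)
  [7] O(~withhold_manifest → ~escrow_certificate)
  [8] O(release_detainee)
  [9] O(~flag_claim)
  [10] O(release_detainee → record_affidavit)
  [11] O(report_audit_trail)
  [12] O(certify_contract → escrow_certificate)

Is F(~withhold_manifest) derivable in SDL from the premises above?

Yes

Premise 8 states O(release_detainee) outright.
Applying K to premise 10 (O(release_detainee → record_affidavit)) and O(release_detainee) yields O(record_affidavit).
Premise 4, O(~retain_specimen → ~record_affidavit), contraposes to O(record_affidavit → retain_specimen); with O(record_affidavit) we get O(retain_specimen).
From O(retain_specimen) and premise 6, O(retain_specimen → ~notify_kin), we obtain O(~notify_kin).
Premise 2, O(~certify_contract → notify_kin), contraposes to O(~notify_kin → certify_contract); with O(~notify_kin) we get O(certify_contract).
With premise 12, O(certify_contract → escrow_certificate), the K-axiom yields O(escrow_certificate).
Premise 7 is O(~withhold_manifest → ~escrow_certificate); contrapositively O(escrow_certificate → withhold_manifest). Since O(escrow_certificate) holds, K gives O(withhold_manifest).
Premises 1, 3, 5, 9, 11 do not contribute to this derivation.
So O(withhold_manifest) holds, i.e. F(~withhold_manifest). The claim follows.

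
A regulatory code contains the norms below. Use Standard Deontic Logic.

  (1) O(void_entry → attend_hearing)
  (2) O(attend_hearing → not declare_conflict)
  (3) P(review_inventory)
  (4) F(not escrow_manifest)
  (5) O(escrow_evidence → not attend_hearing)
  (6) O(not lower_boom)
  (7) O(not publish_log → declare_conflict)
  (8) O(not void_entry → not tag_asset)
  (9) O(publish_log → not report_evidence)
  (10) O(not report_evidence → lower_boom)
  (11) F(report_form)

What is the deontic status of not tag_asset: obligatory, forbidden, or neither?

Premise 6 states O(not lower_boom) outright.
Premise 10, O(not report_evidence → lower_boom), contraposes to O(not lower_boom → report_evidence); with O(not lower_boom) we get O(report_evidence).
Premise 9 is O(publish_log → not report_evidence); contrapositively O(report_evidence → not publish_log). Since O(report_evidence) holds, K gives O(not publish_log).
With premise 7, O(not publish_log → declare_conflict), the K-axiom yields O(declare_conflict).
Premise 2, O(attend_hearing → not declare_conflict), contraposes to O(declare_conflict → not attend_hearing); with O(declare_conflict) we get O(not attend_hearing).
Premise 1, O(void_entry → attend_hearing), contraposes to O(not attend_hearing → not void_entry); with O(not attend_hearing) we get O(not void_entry).
With premise 8, O(not void_entry → not tag_asset), the K-axiom yields O(not tag_asset).
Premises 3, 4, 5, 11 do not contribute to this derivation.
Hence not tag_asset is obligatory.

Obligatory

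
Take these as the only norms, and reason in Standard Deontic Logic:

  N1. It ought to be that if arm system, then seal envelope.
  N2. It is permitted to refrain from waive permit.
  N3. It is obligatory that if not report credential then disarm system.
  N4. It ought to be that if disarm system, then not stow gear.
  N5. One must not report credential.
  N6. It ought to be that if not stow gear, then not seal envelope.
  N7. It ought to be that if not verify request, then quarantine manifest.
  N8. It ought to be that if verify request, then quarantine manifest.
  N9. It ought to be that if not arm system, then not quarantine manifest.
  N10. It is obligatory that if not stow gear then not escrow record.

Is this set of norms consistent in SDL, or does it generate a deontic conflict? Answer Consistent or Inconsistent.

By case analysis on verify_request: premise 8 gives O(verify_request → quarantine_manifest) and premise 7 gives O(¬verify_request → quarantine_manifest), so O(quarantine_manifest) either way.
The contrapositive of premise 9 (O(¬arm_system → ¬quarantine_manifest)) is O(quarantine_manifest → arm_system), and O(quarantine_manifest) is already established, so O(arm_system).
Applying K to premise 1 (O(arm_system → seal_envelope)) and O(arm_system) yields O(seal_envelope).
Premise 6 is O(¬stow_gear → ¬seal_envelope); contrapositively O(seal_envelope → stow_gear). Since O(seal_envelope) holds, K gives O(stow_gear).
Premise 4, O(disarm_system → ¬stow_gear), contraposes to O(stow_gear → ¬disarm_system); with O(stow_gear) we get O(¬disarm_system).
The contrapositive of premise 3 (O(¬report_credential → disarm_system)) is O(¬disarm_system → report_credential), and O(¬disarm_system) is already established, so O(report_credential).
However, F(report_credential) at premise 5 amounts to O(¬report_credential).
We now have both O(report_credential) and O(¬report_credential) — report_credential is simultaneously obligatory and forbidden, violating the D-axiom.

Inconsistent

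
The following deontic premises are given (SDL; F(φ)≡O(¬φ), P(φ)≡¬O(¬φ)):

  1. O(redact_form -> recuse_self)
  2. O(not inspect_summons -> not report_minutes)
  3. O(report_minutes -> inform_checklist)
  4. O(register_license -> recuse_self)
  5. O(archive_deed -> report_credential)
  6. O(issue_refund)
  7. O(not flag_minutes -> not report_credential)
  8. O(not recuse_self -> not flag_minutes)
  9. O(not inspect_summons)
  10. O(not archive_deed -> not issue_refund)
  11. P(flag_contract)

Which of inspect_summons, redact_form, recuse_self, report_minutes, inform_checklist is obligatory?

recuse_self

From premise 6 we have O(issue_refund).
Premise 10, O(not archive_deed -> not issue_refund), contraposes to O(issue_refund -> archive_deed); with O(issue_refund) we get O(archive_deed).
Applying K to premise 5 (O(archive_deed -> report_credential)) and O(archive_deed) yields O(report_credential).
Premise 7, O(not flag_minutes -> not report_credential), contraposes to O(report_credential -> flag_minutes); with O(report_credential) we get O(flag_minutes).
The contrapositive of premise 8 (O(not recuse_self -> not flag_minutes)) is O(flag_minutes -> recuse_self), and O(flag_minutes) is already established, so O(recuse_self).
So O(recuse_self) holds — recuse_self is obligatory. None of the other listed options is made obligatory by any chain of premises.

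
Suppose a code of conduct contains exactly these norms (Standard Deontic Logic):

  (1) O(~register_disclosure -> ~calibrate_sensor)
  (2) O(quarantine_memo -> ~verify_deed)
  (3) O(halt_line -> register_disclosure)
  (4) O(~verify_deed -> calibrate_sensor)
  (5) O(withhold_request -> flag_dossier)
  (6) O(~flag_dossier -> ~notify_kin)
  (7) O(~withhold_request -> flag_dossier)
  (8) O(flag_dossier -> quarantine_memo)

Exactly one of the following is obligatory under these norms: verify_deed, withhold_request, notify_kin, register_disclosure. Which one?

register_disclosure

Premises 5 and 7 are O(withhold_request -> flag_dossier) and O(~withhold_request -> flag_dossier); every ideal world satisfies withhold_request or ~withhold_request, so in either case flag_dossier holds — hence O(flag_dossier).
Applying K to premise 8 (O(flag_dossier -> quarantine_memo)) and O(flag_dossier) yields O(quarantine_memo).
Premise 2 is O(quarantine_memo -> ~verify_deed); since O(quarantine_memo), deontic closure gives O(~verify_deed).
Applying K to premise 4 (O(~verify_deed -> calibrate_sensor)) and O(~verify_deed) yields O(calibrate_sensor).
Premise 1, O(~register_disclosure -> ~calibrate_sensor), contraposes to O(calibrate_sensor -> register_disclosure); with O(calibrate_sensor) we get O(register_disclosure).
So O(register_disclosure) holds — register_disclosure is obligatory. None of the other listed options is made obligatory by any chain of premises.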